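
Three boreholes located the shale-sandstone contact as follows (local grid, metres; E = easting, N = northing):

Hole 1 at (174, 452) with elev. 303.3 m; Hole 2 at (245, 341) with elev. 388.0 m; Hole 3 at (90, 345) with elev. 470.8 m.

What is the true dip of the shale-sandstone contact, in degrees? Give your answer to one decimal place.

51.5°

Two edge vectors: Hole 1→Hole 2 = (71, -111, 84.7), Hole 1→Hole 3 = (-84, -107, 167.5).
Normal n = (Hole 1→Hole 2) × (Hole 1→Hole 3) = (-9529.6, -19007.3, -16921).
So ∂z/∂E = −n_x/n_z = −0.56318 and ∂z/∂N = −n_y/n_z = −1.12330.
Gradient magnitude |∇z| = √(a² + b²) = √(0.31717 + 1.26180) = 1.25657.
True dip = arctan(1.25657) = 51.5°, dipping toward NNE (azimuth ≈ 027°).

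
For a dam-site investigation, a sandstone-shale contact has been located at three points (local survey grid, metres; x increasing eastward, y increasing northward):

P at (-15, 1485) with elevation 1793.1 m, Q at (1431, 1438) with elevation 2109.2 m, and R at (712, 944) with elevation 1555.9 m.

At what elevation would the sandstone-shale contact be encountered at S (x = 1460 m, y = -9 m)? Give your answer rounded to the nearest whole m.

1008 m

Let the plane be z = a·x + b·y + c.
Q−P: 1446a − 47b = 316.1;  R−P: 727a − 541b = −237.2.
Solving gives a = 0.24349, b = 0.76565.
Then c = 1793.1 − a·-15 − b·1485 = 659.76.
At (1460, -9): z = 355.5 − 6.9 + 659.76 = 1008.4 m.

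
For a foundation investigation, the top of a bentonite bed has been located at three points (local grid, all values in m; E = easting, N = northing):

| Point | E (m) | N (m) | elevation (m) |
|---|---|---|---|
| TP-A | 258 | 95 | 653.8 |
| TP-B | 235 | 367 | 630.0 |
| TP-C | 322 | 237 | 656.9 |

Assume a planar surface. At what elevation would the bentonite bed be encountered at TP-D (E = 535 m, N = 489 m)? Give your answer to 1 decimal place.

682.7 m

Two edge vectors: TP-A→TP-B = (-23, 272, -23.8), TP-A→TP-C = (64, 142, 3.1).
Normal n = (TP-A→TP-B) × (TP-A→TP-C) = (4222.8, -1451.9, -20674).
So ∂z/∂E = −n_x/n_z = 0.20426 and ∂z/∂N = −n_y/n_z = −0.07023.
Intercept c from TP-A: 653.8 − 52.70 + 6.67 = 607.77.
At (535, 489): z = 109.3 − 34.3 + 607.77 = 682.7 m.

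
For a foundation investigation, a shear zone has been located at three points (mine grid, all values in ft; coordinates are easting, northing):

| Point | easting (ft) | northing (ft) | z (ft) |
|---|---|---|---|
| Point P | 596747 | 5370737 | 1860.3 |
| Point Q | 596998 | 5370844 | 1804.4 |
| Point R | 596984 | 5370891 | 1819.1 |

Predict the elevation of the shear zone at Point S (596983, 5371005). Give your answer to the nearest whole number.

Two edge vectors: Point P→Point Q = (251, 107, -55.9), Point P→Point R = (237, 154, -41.2).
Normal n = (Point P→Point Q) × (Point P→Point R) = (4200.2, -2907.1, 13295).
So ∂z/∂easting = −n_x/n_z = −0.31592328 and ∂z/∂northing = −n_y/n_z = 0.21866115.
Intercept c from Point P: 1860.3 + 188526.27 − 1174371.53 = −983984.96.
At (596983, 5371005): z = −188600.8 + 1174430.1 − 983984.96 = 1844.3 ft.

1844 ft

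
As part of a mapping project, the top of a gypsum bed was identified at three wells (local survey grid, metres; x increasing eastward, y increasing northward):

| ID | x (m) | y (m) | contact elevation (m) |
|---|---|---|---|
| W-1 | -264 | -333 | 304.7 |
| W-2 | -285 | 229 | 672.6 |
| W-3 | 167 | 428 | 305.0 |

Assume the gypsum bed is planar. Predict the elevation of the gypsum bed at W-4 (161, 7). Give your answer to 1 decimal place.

53.0 m

Let the plane be z = a·x + b·y + c.
W-2−W-1: −21a + 562b = 367.9;  W-3−W-1: 431a + 761b = 0.3.
Solving gives a = −1.08366, b = 0.61413.
Then c = 304.7 − a·-264 − b·-333 = 223.12.
At (161, 7): z = −174.5 + 4.3 + 223.12 = 53.0 m.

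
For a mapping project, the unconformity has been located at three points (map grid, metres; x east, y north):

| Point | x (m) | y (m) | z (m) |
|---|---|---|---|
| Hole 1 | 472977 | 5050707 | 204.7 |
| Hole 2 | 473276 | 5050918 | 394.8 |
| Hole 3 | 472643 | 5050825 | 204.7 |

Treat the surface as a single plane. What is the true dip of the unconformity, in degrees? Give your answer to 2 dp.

32.49°

Let the plane be z = a·x + b·y + c.
Hole 2−Hole 1: 299a + 211b = 190.1;  Hole 3−Hole 1: −334a + 118b = 0.
Solving gives a = 0.21211, b = 0.60038.
Gradient magnitude |∇z| = √(a² + b²) = √(0.04499 + 0.36045) = 0.63674.
True dip = arctan(0.63674) = 32.49°, dipping toward SSW (azimuth ≈ 199°).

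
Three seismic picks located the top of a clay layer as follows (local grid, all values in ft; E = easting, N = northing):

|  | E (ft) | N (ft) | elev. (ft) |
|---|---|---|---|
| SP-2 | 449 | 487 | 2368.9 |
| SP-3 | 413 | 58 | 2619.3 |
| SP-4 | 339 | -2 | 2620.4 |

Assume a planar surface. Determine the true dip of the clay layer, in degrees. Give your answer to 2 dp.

38.50°

Two edge vectors: SP-2→SP-3 = (-36, -429, 250.4), SP-2→SP-4 = (-110, -489, 251.5).
Normal n = (SP-2→SP-3) × (SP-2→SP-4) = (14552.1, -18490, -29586).
So ∂z/∂E = −n_x/n_z = 0.49186 and ∂z/∂N = −n_y/n_z = −0.62496.
Gradient magnitude |∇z| = √(a² + b²) = √(0.24192 + 0.39057) = 0.79530.
True dip = arctan(0.79530) = 38.50°, dipping toward NW (azimuth ≈ 322°).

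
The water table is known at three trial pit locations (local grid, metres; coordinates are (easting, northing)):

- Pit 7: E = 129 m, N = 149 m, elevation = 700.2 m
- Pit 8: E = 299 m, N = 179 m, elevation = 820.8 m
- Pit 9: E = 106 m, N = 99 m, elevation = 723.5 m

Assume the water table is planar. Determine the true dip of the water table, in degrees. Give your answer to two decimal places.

Two edge vectors: Pit 7→Pit 8 = (170, 30, 120.6), Pit 7→Pit 9 = (-23, -50, 23.3).
Normal n = (Pit 7→Pit 8) × (Pit 7→Pit 9) = (6729, -6734.8, -7810).
So ∂z/∂E = −n_x/n_z = 0.86159 and ∂z/∂N = −n_y/n_z = −0.86233.
Gradient magnitude |∇z| = √(a² + b²) = √(0.74233 + 0.74361) = 1.21899.
True dip = arctan(1.21899) = 50.64°, dipping toward NW (azimuth ≈ 315°).

50.64°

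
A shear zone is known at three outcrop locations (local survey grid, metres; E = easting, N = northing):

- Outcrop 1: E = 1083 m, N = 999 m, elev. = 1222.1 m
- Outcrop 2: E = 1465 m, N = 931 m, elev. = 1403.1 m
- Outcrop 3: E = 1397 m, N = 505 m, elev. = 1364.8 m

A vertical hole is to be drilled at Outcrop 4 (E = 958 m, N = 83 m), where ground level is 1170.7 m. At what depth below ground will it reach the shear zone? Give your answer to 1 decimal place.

20.8 m

Let the plane be z = a·E + b·N + c.
Outcrop 2−Outcrop 1: 382a − 68b = 181;  Outcrop 3−Outcrop 1: 314a − 494b = 142.7.
Solving gives a = 0.476292, b = 0.013878.
Then c = 1222.1 − a·1083 − b·999 = 692.41.
At (958, 83): z_contact = 456.29 + 1.15 + 692.41 = 1149.85 m.
Depth below ground = 1170.7 − 1149.85 = 20.8 m.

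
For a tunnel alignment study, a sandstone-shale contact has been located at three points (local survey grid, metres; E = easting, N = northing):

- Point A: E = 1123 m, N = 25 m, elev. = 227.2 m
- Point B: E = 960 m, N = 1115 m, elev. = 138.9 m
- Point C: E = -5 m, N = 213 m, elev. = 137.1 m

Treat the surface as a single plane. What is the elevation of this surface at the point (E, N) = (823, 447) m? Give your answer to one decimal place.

176.9 m

Two edge vectors: Point A→Point B = (-163, 1090, -88.3), Point A→Point C = (-1128, 188, -90.1).
Normal n = (Point A→Point B) × (Point A→Point C) = (-81608.6, 84916.1, 1198876).
So ∂z/∂E = −n_x/n_z = 0.068071 and ∂z/∂N = −n_y/n_z = −0.070830.
Intercept c from Point A: 227.2 − 76.44 + 1.77 = 152.53.
At (823, 447): z = 56.0 − 31.7 + 152.53 = 176.9 m.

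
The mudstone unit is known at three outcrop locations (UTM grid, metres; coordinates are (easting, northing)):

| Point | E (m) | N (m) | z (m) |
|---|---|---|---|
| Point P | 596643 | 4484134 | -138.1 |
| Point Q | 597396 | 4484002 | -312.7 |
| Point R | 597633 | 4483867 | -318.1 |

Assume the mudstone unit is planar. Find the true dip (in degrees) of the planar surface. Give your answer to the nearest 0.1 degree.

Let the plane be z = a·E + b·N + c.
Point Q−Point P: 753a − 132b = −174.6;  Point R−Point P: 990a − 267b = −180.
Solving gives a = −0.32482, b = −0.53025.
Gradient magnitude |∇z| = √(a² + b²) = √(0.10551 + 0.28116) = 0.62183.
True dip = arctan(0.62183) = 31.9°, dipping toward NNE (azimuth ≈ 031°).

31.9°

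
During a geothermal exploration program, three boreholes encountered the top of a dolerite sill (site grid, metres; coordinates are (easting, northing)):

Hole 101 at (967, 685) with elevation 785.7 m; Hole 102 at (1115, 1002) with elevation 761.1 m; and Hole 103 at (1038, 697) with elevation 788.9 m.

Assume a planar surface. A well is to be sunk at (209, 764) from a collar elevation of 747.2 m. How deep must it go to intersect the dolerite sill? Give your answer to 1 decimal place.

17.8 m

Two edge vectors: Hole 101→Hole 102 = (148, 317, -24.6), Hole 101→Hole 103 = (71, 12, 3.2).
Normal n = (Hole 101→Hole 102) × (Hole 101→Hole 103) = (1309.6, -2220.2, -20731).
So ∂z/∂E = −n_x/n_z = 0.063171 and ∂z/∂N = −n_y/n_z = −0.107096.
Intercept c from Hole 101: 785.7 − 61.09 + 73.36 = 797.97.
At (209, 764): z_contact = 13.20 − 81.82 + 797.97 = 729.36 m.
Depth below ground = 747.2 − 729.36 = 17.8 m.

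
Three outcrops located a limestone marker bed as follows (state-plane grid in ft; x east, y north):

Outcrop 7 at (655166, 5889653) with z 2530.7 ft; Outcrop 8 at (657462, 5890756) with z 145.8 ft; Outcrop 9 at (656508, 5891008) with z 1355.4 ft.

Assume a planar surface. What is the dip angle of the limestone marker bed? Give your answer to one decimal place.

Let the plane be z = a·x + b·y + c.
Outcrop 8−Outcrop 7: 2296a + 1103b = −2384.9;  Outcrop 9−Outcrop 7: 1342a + 1355b = −1175.3.
Solving gives a = −1.18661, b = 0.30784.
Gradient magnitude |∇z| = √(a² + b²) = √(1.40804 + 0.09477) = 1.22589.
True dip = arctan(1.22589) = 50.8°, dipping toward ESE (azimuth ≈ 105°).

50.8°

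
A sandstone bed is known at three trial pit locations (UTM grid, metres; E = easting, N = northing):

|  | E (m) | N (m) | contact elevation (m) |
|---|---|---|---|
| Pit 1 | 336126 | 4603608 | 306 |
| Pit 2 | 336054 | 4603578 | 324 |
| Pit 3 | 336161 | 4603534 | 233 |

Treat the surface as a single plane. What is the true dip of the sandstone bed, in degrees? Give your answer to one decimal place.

42.4°

Let the plane be z = a·E + b·N + c.
Pit 2−Pit 1: −72a − 30b = 18;  Pit 3−Pit 1: 35a − 74b = −73.
Solving gives a = −0.55221, b = 0.72531.
Gradient magnitude |∇z| = √(a² + b²) = √(0.30494 + 0.52607) = 0.91159.
True dip = arctan(0.91159) = 42.4°, dipping toward SE (azimuth ≈ 143°).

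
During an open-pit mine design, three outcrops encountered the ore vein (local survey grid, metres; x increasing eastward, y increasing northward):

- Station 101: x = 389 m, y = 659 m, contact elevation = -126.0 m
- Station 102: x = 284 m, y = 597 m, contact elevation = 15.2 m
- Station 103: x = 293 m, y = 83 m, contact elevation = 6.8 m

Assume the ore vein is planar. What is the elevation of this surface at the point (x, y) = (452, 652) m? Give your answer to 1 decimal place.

-210.4 m

Two edge vectors: Station 101→Station 102 = (-105, -62, 141.2), Station 101→Station 103 = (-96, -576, 132.8).
Normal n = (Station 101→Station 102) × (Station 101→Station 103) = (73097.6, 388.8, 54528).
So ∂z/∂x = −n_x/n_z = −1.34055 and ∂z/∂y = −n_y/n_z = −0.00713.
Intercept c from Station 101: -126 + 521.47 + 4.70 = 400.17.
At (452, 652): z = −605.9 − 4.6 + 400.17 = -210.4 m.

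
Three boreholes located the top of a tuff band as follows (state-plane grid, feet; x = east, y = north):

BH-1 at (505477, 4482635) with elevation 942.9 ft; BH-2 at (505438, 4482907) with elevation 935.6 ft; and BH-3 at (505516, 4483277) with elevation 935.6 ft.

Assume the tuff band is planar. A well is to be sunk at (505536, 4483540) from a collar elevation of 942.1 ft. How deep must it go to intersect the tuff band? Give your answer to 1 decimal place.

Let the plane be z = a·x + b·y + c.
BH-2−BH-1: −39a + 272b = −7.3;  BH-3−BH-1: 39a + 642b = −7.3.
Solving gives a = 0.075772878, b = −0.015973742.
Then c = 942.9 − a·505477 − b·4482635 = 34245.91.
At (505536, 4483540): z_contact = 38305.92 − 71618.91 + 34245.91 = 932.91 ft.
Depth below ground = 942.1 − 932.91 = 9.2 ft.

9.2 ft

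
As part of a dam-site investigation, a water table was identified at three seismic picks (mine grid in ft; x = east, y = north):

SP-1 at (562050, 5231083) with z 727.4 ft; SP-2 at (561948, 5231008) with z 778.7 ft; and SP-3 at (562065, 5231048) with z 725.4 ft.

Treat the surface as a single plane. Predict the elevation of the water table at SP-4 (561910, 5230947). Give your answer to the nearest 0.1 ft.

801.8 ft

Two edge vectors: SP-1→SP-2 = (-102, -75, 51.3), SP-1→SP-3 = (15, -35, -2).
Normal n = (SP-1→SP-2) × (SP-1→SP-3) = (1945.5, 565.5, 4695).
So ∂z/∂x = −n_x/n_z = −0.414376997 and ∂z/∂y = −n_y/n_z = −0.120447284.
Intercept c from SP-1: 727.4 + 232900.59 + 630069.74 = 863697.73.
At (561910, 5230947): z = −232842.6 − 630053.4 + 863697.73 = 801.8 ft.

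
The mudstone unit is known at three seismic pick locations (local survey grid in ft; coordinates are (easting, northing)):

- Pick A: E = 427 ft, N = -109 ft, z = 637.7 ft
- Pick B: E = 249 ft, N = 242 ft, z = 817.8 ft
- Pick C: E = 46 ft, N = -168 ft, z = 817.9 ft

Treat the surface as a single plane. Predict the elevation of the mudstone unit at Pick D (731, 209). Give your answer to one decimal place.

562.6 ft

Let the plane be z = a·E + b·N + c.
Pick B−Pick A: −178a + 351b = 180.1;  Pick C−Pick A: −381a − 59b = 180.2.
Solving gives a = −0.51220, b = 0.25336.
Then c = 637.7 − a·427 − b·-109 = 884.03.
At (731, 209): z = −374.4 + 53.0 + 884.03 = 562.6 ft.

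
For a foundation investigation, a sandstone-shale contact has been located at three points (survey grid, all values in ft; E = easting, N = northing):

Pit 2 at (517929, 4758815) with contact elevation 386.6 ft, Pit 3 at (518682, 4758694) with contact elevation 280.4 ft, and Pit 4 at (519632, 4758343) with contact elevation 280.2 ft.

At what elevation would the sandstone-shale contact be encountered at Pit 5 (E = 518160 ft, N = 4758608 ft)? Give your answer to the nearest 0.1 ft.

Let the plane be z = a·E + b·N + c.
Pit 3−Pit 2: 753a − 121b = −106.2;  Pit 4−Pit 2: 1703a − 472b = −106.4.
Solving gives a = −0.249422509, b = −0.674505366.
Then c = 386.6 − a·517929 − b·4758815 = 3339416.01.
At (518160, 4758608): z = −129240.8 − 3209706.6 + 3339416.01 = 468.6 ft.

468.6 ft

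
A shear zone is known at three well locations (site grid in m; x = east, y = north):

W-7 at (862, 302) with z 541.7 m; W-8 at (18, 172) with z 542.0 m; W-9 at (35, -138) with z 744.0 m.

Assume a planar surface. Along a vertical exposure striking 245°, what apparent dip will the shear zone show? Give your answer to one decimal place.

10.4°

Let the plane be z = a·x + b·y + c.
W-8−W-7: −844a − 130b = 0.3;  W-9−W-7: −827a − 440b = 202.3.
Solving gives a = 0.09917, b = −0.64617.
Unit vector along 245° is (sin 245°, cos 245°) = (-0.9063, -0.4226).
Slope in that direction = a·(-0.9063) + b·(-0.4226) = 0.18320.
Apparent dip = arctan|0.18320| = 10.4° (true dip is 33.2°, so apparent ≤ true as expected).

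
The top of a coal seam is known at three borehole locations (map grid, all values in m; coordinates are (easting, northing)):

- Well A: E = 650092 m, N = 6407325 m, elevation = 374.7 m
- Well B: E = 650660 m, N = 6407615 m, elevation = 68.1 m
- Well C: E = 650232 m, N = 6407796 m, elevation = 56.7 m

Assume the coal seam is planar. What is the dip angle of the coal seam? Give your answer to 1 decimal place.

Two edge vectors: Well A→Well B = (568, 290, -306.6), Well A→Well C = (140, 471, -318).
Normal n = (Well A→Well B) × (Well A→Well C) = (52188.6, 137700, 226928).
So ∂z/∂E = −n_x/n_z = −0.22998 and ∂z/∂N = −n_y/n_z = −0.60680.
Gradient magnitude |∇z| = √(a² + b²) = √(0.05289 + 0.36821) = 0.64892.
True dip = arctan(0.64892) = 33.0°, dipping toward NNE (azimuth ≈ 021°).

33.0°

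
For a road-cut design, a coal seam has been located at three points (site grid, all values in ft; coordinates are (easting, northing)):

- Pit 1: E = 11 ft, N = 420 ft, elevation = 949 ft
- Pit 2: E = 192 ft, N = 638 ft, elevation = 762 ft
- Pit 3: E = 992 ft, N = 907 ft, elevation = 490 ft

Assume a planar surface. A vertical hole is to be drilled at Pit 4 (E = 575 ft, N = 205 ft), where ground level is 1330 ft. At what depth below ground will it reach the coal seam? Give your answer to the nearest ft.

250 ft

Two edge vectors: Pit 1→Pit 2 = (181, 218, -187), Pit 1→Pit 3 = (981, 487, -459).
Normal n = (Pit 1→Pit 2) × (Pit 1→Pit 3) = (-8993, -100368, -125711).
So ∂z/∂E = −n_x/n_z = −0.07154 and ∂z/∂N = −n_y/n_z = −0.79840.
Intercept c from Pit 1: 949 + 0.79 + 335.33 = 1285.12.
At (575, 205): z_contact = −41.1 − 163.7 + 1285.12 = 1080.3 ft.
Depth below ground = 1330 − 1080.3 = 250 ft.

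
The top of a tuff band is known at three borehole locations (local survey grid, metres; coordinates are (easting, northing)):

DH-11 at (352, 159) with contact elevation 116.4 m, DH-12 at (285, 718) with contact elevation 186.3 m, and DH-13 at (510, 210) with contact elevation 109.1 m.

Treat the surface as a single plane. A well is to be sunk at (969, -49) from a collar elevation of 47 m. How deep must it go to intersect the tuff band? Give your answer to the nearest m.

Let the plane be z = a·E + b·N + c.
DH-12−DH-11: −67a + 559b = 69.9;  DH-13−DH-11: 158a + 51b = −7.3.
Solving gives a = −0.08334, b = 0.11506.
Then c = 116.4 − a·352 − b·159 = 127.44.
At (969, -49): z_contact = −80.8 − 5.6 + 127.44 = 41.0 m.
Depth below ground = 47 − 41.0 = 6 m.

6 m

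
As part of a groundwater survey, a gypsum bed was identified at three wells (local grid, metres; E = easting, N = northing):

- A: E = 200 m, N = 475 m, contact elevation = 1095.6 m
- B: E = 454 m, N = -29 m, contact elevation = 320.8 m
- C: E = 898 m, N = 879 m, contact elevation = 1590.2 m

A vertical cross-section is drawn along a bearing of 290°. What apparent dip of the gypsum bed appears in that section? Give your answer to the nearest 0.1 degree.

Let the plane be z = a·E + b·N + c.
B−A: 254a − 504b = −774.8;  C−A: 698a + 404b = 494.6.
Solving gives a = −0.14027, b = 1.46661.
Unit vector along 290° is (sin 290°, cos 290°) = (-0.9397, 0.3420).
Slope in that direction = a·(-0.9397) + b·(0.3420) = 0.63342.
Apparent dip = arctan|0.63342| = 32.4° (true dip is 55.8°, so apparent ≤ true as expected).

32.4°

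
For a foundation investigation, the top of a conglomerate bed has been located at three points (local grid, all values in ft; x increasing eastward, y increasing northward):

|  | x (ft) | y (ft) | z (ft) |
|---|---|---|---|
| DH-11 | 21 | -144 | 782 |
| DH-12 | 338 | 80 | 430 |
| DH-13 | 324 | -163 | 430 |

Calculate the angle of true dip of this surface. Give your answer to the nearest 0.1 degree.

Two edge vectors: DH-11→DH-12 = (317, 224, -352), DH-11→DH-13 = (303, -19, -352).
Normal n = (DH-11→DH-12) × (DH-11→DH-13) = (-85536, 4928, -73895).
So ∂z/∂x = −n_x/n_z = −1.15753 and ∂z/∂y = −n_y/n_z = 0.06669.
Gradient magnitude |∇z| = √(a² + b²) = √(1.33989 + 0.00445) = 1.15945.
True dip = arctan(1.15945) = 49.2°, dipping toward E (azimuth ≈ 093°).

49.2°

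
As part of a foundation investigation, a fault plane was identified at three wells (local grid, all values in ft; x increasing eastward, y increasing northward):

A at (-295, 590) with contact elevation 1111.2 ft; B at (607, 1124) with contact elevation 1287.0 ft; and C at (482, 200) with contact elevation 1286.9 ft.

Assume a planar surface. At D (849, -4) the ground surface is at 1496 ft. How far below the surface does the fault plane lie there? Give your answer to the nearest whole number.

Let the plane be z = a·x + b·y + c.
B−A: 902a + 534b = 175.8;  C−A: 777a − 390b = 175.7.
Solving gives a = 0.21180, b = −0.02854.
Then c = 1111.2 − a·-295 − b·590 = 1190.52.
At (849, -4): z_contact = 179.8 + 0.1 + 1190.52 = 1370.5 ft.
Depth below ground = 1496 − 1370.5 = 126 ft.

126 ft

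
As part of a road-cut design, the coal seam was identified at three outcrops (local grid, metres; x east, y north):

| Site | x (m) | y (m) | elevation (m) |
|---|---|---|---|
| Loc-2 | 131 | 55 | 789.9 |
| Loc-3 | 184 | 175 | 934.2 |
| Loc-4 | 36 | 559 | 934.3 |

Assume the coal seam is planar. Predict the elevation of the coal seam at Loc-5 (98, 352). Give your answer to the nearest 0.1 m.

Two edge vectors: Loc-2→Loc-3 = (53, 120, 144.3), Loc-2→Loc-4 = (-95, 504, 144.4).
Normal n = (Loc-2→Loc-3) × (Loc-2→Loc-4) = (-55399.2, -21361.7, 38112).
So ∂z/∂x = −n_x/n_z = 1.45359 and ∂z/∂y = −n_y/n_z = 0.56050.
Intercept c from Loc-2: 789.9 − 190.42 − 30.83 = 568.65.
At (98, 352): z = 142.5 + 197.3 + 568.65 = 908.4 m.

908.4 m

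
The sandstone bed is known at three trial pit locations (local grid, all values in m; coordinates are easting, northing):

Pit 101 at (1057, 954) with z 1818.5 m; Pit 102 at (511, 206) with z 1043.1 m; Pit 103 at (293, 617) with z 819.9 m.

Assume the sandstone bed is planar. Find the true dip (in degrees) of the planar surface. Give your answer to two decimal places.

Two edge vectors: Pit 101→Pit 102 = (-546, -748, -775.4), Pit 101→Pit 103 = (-764, -337, -998.6).
Normal n = (Pit 101→Pit 102) × (Pit 101→Pit 103) = (485643, 47170, -387470).
So ∂z/∂easting = −n_x/n_z = 1.25337 and ∂z/∂northing = −n_y/n_z = 0.12174.
Gradient magnitude |∇z| = √(a² + b²) = √(1.57093 + 0.01482) = 1.25927.
True dip = arctan(1.25927) = 51.55°, dipping toward W (azimuth ≈ 264°).

51.55°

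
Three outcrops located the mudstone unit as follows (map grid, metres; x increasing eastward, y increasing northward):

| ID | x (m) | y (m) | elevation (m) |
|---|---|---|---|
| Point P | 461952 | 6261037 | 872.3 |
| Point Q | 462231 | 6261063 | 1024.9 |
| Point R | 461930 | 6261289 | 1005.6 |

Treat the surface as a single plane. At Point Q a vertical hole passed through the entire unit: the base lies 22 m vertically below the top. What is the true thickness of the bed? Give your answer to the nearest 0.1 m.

17.6 m

Two edge vectors: Point P→Point Q = (279, 26, 152.6), Point P→Point R = (-22, 252, 133.3).
Normal n = (Point P→Point Q) × (Point P→Point R) = (-34989.4, -40547.9, 70880).
So ∂z/∂x = −n_x/n_z = 0.49364 and ∂z/∂y = −n_y/n_z = 0.57206.
|∇z| = √(a²+b²) = 0.75561, so dip δ = arctan(0.75561) = 37.07°.
True thickness = vertical thickness × cos δ = 22 × cos 37.07° = 17.6 m.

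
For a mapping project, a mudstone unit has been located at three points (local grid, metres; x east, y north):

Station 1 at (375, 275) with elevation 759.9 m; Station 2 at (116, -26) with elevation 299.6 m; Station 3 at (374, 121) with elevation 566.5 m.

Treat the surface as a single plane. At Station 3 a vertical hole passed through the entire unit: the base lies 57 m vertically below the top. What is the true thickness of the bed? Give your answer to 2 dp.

34.85 m

Let the plane be z = a·x + b·y + c.
Station 2−Station 1: −259a − 301b = −460.3;  Station 3−Station 1: −1a − 154b = −193.4.
Solving gives a = 0.32014, b = 1.25377.
|∇z| = √(a²+b²) = 1.29399, so dip δ = arctan(1.29399) = 52.30°.
True thickness = vertical thickness × cos δ = 57 × cos 52.30° = 34.85 m.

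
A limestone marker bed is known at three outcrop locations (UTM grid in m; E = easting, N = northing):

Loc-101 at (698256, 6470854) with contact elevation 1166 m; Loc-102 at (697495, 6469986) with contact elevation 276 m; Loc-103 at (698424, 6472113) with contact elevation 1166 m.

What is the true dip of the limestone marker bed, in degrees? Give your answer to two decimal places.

Let the plane be z = a·E + b·N + c.
Loc-102−Loc-101: −761a − 868b = −890;  Loc-103−Loc-101: 168a + 1259b = 0.
Solving gives a = 1.37947, b = −0.18408.
Gradient magnitude |∇z| = √(a² + b²) = √(1.90294 + 0.03388) = 1.39170.
True dip = arctan(1.39170) = 54.30°, dipping toward W (azimuth ≈ 278°).

54.30°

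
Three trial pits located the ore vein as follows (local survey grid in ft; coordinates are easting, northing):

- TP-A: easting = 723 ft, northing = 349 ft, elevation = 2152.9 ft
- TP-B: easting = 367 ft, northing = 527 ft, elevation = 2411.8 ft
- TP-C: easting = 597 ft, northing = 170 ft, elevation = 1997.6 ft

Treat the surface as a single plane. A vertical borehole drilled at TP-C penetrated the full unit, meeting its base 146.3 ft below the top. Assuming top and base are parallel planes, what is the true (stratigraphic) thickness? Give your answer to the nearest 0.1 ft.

Two edge vectors: TP-A→TP-B = (-356, 178, 258.9), TP-A→TP-C = (-126, -179, -155.3).
Normal n = (TP-A→TP-B) × (TP-A→TP-C) = (18699.7, -87908.2, 86152).
So ∂z/∂easting = −n_x/n_z = −0.21705 and ∂z/∂northing = −n_y/n_z = 1.02038.
|∇z| = √(a²+b²) = 1.04322, so dip δ = arctan(1.04322) = 46.21°.
True thickness = vertical thickness × cos δ = 146.3 × cos 46.21° = 101.2 ft.

101.2 ft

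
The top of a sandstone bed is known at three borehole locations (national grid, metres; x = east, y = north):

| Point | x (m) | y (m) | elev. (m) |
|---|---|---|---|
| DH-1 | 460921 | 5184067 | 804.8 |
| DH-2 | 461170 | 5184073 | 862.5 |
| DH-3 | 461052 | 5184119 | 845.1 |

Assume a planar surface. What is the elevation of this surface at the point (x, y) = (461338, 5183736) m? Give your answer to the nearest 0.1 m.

832.0 m

Two edge vectors: DH-1→DH-2 = (249, 6, 57.7), DH-1→DH-3 = (131, 52, 40.3).
Normal n = (DH-1→DH-2) × (DH-1→DH-3) = (-2758.6, -2476, 12162).
So ∂z/∂x = −n_x/n_z = 0.226821247 and ∂z/∂y = −n_y/n_z = 0.203584937.
Intercept c from DH-1: 804.8 − 104546.68 − 1055397.95 = −1159139.83.
At (461338, 5183736): z = 104641.3 + 1055330.6 − 1159139.83 = 832.0 m.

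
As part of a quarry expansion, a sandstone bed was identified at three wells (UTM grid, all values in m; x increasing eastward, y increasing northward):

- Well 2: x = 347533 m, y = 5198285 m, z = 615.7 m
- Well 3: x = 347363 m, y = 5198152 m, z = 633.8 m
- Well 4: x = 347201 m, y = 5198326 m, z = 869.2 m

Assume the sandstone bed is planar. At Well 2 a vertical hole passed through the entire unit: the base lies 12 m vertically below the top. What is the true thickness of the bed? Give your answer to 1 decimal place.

8.5 m

Two edge vectors: Well 2→Well 3 = (-170, -133, 18.1), Well 2→Well 4 = (-332, 41, 253.5).
Normal n = (Well 2→Well 3) × (Well 2→Well 4) = (-34457.6, 37085.8, -51126).
So ∂z/∂x = −n_x/n_z = −0.67397 and ∂z/∂y = −n_y/n_z = 0.72538.
|∇z| = √(a²+b²) = 0.99016, so dip δ = arctan(0.99016) = 44.72°.
True thickness = vertical thickness × cos δ = 12 × cos 44.72° = 8.5 m.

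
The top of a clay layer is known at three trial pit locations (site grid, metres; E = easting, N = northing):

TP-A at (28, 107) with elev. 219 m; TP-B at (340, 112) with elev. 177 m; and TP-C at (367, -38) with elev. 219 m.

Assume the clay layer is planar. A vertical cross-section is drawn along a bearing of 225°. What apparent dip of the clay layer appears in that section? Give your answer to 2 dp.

Two edge vectors: TP-A→TP-B = (312, 5, -42), TP-A→TP-C = (339, -145, 0).
Normal n = (TP-A→TP-B) × (TP-A→TP-C) = (-6090, -14238, -46935).
So ∂z/∂E = −n_x/n_z = −0.12975 and ∂z/∂N = −n_y/n_z = −0.30336.
Unit vector along 225° is (sin 225°, cos 225°) = (-0.7071, -0.7071).
Slope in that direction = a·(-0.7071) + b·(-0.7071) = 0.30625.
Apparent dip = arctan|0.30625| = 17.03° (true dip is 18.3°, so apparent ≤ true as expected).

17.03°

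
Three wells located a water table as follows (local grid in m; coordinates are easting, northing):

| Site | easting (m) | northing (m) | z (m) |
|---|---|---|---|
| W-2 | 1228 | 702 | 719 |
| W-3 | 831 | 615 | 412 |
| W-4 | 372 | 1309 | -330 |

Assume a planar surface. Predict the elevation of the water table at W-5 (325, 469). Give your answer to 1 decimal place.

37.8 m

Let the plane be z = a·easting + b·northing + c.
W-3−W-2: −397a − 87b = −307;  W-4−W-2: −856a + 607b = −1049.
Solving gives a = 0.880048, b = −0.487115.
Then c = 719 − a·1228 − b·702 = −19.74.
At (325, 469): z = 286.0 − 228.5 − 19.74 = 37.8 m.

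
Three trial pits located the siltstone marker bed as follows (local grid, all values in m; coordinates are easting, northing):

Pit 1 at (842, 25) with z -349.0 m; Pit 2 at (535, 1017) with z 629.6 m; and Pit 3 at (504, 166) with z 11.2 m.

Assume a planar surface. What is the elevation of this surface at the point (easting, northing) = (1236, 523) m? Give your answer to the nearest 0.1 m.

-269.4 m

Let the plane be z = a·easting + b·northing + c.
Pit 2−Pit 1: −307a + 992b = 978.6;  Pit 3−Pit 1: −338a + 141b = 360.2.
Solving gives a = −0.751127, b = 0.754036.
Then c = -349 − a·842 − b·25 = 264.60.
At (1236, 523): z = −928.4 + 394.4 + 264.60 = -269.4 m.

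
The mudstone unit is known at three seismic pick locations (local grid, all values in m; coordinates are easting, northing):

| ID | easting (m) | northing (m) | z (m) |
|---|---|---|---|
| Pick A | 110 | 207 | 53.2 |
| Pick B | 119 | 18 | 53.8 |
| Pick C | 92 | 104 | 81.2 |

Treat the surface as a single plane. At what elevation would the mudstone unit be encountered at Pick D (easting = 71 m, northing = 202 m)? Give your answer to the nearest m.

101 m

Let the plane be z = a·easting + b·northing + c.
Pick B−Pick A: 9a − 189b = 0.6;  Pick C−Pick A: −18a − 103b = 28.
Solving gives a = −1.20818, b = −0.06071.
Then c = 53.2 − a·110 − b·207 = 198.67.
At (71, 202): z = −85.8 − 12.3 + 198.67 = 100.6 m.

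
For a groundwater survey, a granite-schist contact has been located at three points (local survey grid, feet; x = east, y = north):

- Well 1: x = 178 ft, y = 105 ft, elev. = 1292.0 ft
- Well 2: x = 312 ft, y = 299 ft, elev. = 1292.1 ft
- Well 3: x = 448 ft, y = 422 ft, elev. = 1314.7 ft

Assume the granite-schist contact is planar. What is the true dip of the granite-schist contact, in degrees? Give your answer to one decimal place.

28.2°

Two edge vectors: Well 1→Well 2 = (134, 194, 0.1), Well 1→Well 3 = (270, 317, 22.7).
Normal n = (Well 1→Well 2) × (Well 1→Well 3) = (4372.1, -3014.8, -9902).
So ∂z/∂x = −n_x/n_z = 0.44154 and ∂z/∂y = −n_y/n_z = −0.30446.
Gradient magnitude |∇z| = √(a² + b²) = √(0.19495 + 0.09270) = 0.53633.
True dip = arctan(0.53633) = 28.2°, dipping toward NW (azimuth ≈ 305°).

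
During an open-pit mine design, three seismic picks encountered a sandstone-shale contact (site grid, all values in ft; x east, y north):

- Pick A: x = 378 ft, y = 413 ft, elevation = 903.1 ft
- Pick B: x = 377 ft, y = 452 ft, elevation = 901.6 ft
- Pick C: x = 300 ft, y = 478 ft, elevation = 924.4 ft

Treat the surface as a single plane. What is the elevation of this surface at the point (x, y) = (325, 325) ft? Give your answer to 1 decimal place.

923.7 ft

Let the plane be z = a·x + b·y + c.
Pick B−Pick A: −1a + 39b = −1.5;  Pick C−Pick A: −78a + 65b = 21.3.
Solving gives a = −0.31179, b = −0.04646.
Then c = 903.1 − a·378 − b·413 = 1040.14.
At (325, 325): z = −101.3 − 15.1 + 1040.14 = 923.7 ft.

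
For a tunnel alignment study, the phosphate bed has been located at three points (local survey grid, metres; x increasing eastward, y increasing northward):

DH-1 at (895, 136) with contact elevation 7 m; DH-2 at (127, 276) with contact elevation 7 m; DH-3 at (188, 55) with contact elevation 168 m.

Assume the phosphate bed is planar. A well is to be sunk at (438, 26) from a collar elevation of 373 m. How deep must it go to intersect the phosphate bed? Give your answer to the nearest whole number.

Two edge vectors: DH-1→DH-2 = (-768, 140, 0), DH-1→DH-3 = (-707, -81, 161).
Normal n = (DH-1→DH-2) × (DH-1→DH-3) = (22540, 123648, 161188).
So ∂z/∂x = −n_x/n_z = −0.13984 and ∂z/∂y = −n_y/n_z = −0.76710.
Intercept c from DH-1: 7 + 125.15 + 104.33 = 236.48.
At (438, 26): z_contact = −61.2 − 19.9 + 236.48 = 155.3 m.
Depth below ground = 373 − 155.3 = 218 m.

218 m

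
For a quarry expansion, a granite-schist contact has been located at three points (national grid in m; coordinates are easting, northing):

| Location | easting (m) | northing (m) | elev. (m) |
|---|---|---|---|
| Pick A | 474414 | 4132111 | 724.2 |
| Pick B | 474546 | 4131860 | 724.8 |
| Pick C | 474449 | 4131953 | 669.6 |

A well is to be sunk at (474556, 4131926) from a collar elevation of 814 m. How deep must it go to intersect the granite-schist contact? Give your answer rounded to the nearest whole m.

Two edge vectors: Pick A→Pick B = (132, -251, 0.6), Pick A→Pick C = (35, -158, -54.6).
Normal n = (Pick A→Pick B) × (Pick A→Pick C) = (13799.4, 7228.2, -12071).
So ∂z/∂easting = −n_x/n_z = 1.14318615 and ∂z/∂northing = −n_y/n_z = 0.59880706.
Intercept c from Pick A: 724.2 − 542343.51 − 2474337.23 = −3015956.55.
At (474556, 4131926): z_contact = 542505.8 + 2474226.5 − 3015956.55 = 775.8 m.
Depth below ground = 814 − 775.8 = 38 m.

38 m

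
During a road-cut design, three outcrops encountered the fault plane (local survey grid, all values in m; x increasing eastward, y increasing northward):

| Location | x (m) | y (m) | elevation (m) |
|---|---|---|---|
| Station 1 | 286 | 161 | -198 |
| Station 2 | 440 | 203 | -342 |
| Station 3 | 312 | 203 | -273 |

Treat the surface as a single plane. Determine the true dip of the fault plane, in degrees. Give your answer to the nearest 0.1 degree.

Two edge vectors: Station 1→Station 2 = (154, 42, -144), Station 1→Station 3 = (26, 42, -75).
Normal n = (Station 1→Station 2) × (Station 1→Station 3) = (2898, 7806, 5376).
So ∂z/∂x = −n_x/n_z = −0.53906 and ∂z/∂y = −n_y/n_z = −1.45201.
Gradient magnitude |∇z| = √(a² + b²) = √(0.29059 + 2.10833) = 1.54884.
True dip = arctan(1.54884) = 57.2°, dipping toward NNE (azimuth ≈ 020°).

57.2°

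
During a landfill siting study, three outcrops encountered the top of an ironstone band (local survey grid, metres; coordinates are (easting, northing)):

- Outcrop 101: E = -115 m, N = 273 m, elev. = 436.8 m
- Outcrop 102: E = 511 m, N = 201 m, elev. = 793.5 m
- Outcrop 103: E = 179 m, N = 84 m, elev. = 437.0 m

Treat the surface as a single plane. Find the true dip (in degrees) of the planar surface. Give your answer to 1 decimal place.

52.0°

Let the plane be z = a·E + b·N + c.
Outcrop 102−Outcrop 101: 626a − 72b = 356.7;  Outcrop 103−Outcrop 101: 294a − 189b = 0.2.
Solving gives a = 0.69382, b = 1.07822.
Gradient magnitude |∇z| = √(a² + b²) = √(0.48139 + 1.16255) = 1.28216.
True dip = arctan(1.28216) = 52.0°, dipping toward SSW (azimuth ≈ 213°).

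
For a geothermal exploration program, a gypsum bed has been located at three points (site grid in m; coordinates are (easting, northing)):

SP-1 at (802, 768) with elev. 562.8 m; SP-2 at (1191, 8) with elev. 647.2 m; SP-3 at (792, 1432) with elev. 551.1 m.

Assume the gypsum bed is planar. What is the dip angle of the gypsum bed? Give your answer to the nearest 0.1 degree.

10.7°

Two edge vectors: SP-1→SP-2 = (389, -760, 84.4), SP-1→SP-3 = (-10, 664, -11.7).
Normal n = (SP-1→SP-2) × (SP-1→SP-3) = (-47149.6, 3707.3, 250696).
So ∂z/∂E = −n_x/n_z = 0.18807 and ∂z/∂N = −n_y/n_z = −0.01479.
Gradient magnitude |∇z| = √(a² + b²) = √(0.03537 + 0.00022) = 0.18866.
True dip = arctan(0.18866) = 10.7°, dipping toward W (azimuth ≈ 274°).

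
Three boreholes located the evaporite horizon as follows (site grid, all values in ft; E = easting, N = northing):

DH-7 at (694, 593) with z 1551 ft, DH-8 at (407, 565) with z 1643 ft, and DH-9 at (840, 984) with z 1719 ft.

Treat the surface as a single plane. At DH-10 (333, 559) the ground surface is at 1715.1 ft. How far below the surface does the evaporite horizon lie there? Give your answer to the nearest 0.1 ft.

Let the plane be z = a·E + b·N + c.
DH-8−DH-7: −287a − 28b = 92;  DH-9−DH-7: 146a + 391b = 168.
Solving gives a = −0.37618, b = 0.57013.
Then c = 1551 − a·694 − b·593 = 1473.98.
At (333, 559): z_contact = −125.27 + 318.70 + 1473.98 = 1667.42 ft.
Depth below ground = 1715.1 − 1667.42 = 47.7 ft.

47.7 ft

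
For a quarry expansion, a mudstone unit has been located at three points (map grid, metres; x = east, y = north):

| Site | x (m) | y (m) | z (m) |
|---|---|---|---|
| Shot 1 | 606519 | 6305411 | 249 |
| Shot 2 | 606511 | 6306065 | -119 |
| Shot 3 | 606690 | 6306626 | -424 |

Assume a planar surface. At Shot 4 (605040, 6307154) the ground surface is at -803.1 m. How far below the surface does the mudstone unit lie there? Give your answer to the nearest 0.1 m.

12.4 m

Let the plane be z = a·x + b·y + c.
Shot 2−Shot 1: −8a + 654b = −368;  Shot 3−Shot 1: 171a + 1215b = −673.
Solving gives a = 0.057406585, b = −0.561988910.
Then c = 249 − a·606519 − b·6305411 = 3509001.87.
At (605040, 6307154): z_contact = 34733.28 − 3544550.60 + 3509001.87 = -815.45 m.
Depth below ground = -803.1 − (-815.45) = 12.4 m.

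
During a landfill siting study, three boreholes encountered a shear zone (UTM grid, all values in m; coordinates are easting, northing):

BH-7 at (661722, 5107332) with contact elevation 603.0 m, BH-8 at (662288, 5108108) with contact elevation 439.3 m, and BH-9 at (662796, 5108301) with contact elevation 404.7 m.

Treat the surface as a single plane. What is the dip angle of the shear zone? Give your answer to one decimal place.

Let the plane be z = a·easting + b·northing + c.
BH-8−BH-7: 566a + 776b = −163.7;  BH-9−BH-7: 1074a + 969b = −198.3.
Solving gives a = 0.01665, b = −0.22310.
Gradient magnitude |∇z| = √(a² + b²) = √(0.00028 + 0.04977) = 0.22372.
True dip = arctan(0.22372) = 12.6°, dipping toward N (azimuth ≈ 356°).

12.6°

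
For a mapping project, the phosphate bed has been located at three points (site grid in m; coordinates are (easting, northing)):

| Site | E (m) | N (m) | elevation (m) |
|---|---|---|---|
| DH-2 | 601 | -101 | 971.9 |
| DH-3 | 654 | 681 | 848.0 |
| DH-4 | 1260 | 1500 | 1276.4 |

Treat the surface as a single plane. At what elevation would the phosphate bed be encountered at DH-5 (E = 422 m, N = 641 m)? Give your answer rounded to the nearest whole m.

622 m

Two edge vectors: DH-2→DH-3 = (53, 782, -123.9), DH-2→DH-4 = (659, 1601, 304.5).
Normal n = (DH-2→DH-3) × (DH-2→DH-4) = (436482.9, -97788.6, -430485).
So ∂z/∂E = −n_x/n_z = 1.01393 and ∂z/∂N = −n_y/n_z = −0.22716.
Intercept c from DH-2: 971.9 − 609.37 − 22.94 = 339.58.
At (422, 641): z = 427.9 − 145.6 + 339.58 = 621.9 m.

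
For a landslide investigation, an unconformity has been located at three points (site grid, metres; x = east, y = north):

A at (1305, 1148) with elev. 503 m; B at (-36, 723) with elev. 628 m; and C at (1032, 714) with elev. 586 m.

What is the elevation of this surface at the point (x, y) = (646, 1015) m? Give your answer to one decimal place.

551.9 m

Two edge vectors: A→B = (-1341, -425, 125), A→C = (-273, -434, 83).
Normal n = (A→B) × (A→C) = (18975, 77178, 465969).
So ∂z/∂x = −n_x/n_z = −0.040722 and ∂z/∂y = −n_y/n_z = −0.165629.
Intercept c from A: 503 + 53.14 + 190.14 = 746.28.
At (646, 1015): z = −26.3 − 168.1 + 746.28 = 551.9 m.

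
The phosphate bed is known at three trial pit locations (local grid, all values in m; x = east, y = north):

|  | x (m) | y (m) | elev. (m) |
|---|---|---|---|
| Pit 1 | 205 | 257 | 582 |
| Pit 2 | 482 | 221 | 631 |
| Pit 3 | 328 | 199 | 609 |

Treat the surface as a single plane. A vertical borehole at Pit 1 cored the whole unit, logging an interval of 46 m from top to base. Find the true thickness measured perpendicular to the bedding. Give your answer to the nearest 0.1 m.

Let the plane be z = a·x + b·y + c.
Pit 2−Pit 1: 277a − 36b = 49;  Pit 3−Pit 1: 123a − 58b = 27.
Solving gives a = 0.16068, b = −0.12476.
|∇z| = √(a²+b²) = 0.20343, so dip δ = arctan(0.20343) = 11.50°.
True thickness = vertical thickness × cos δ = 46 × cos 11.50° = 45.1 m.

45.1 m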